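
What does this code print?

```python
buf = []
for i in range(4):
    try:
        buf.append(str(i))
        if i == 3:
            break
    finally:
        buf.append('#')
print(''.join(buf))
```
0#1#2#3#

finally runs even when breaking out of loop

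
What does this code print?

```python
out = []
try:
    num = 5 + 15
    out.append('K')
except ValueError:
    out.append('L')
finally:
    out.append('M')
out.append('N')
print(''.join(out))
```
KMN

finally runs after normal execution too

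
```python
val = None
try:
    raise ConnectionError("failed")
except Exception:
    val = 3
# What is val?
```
3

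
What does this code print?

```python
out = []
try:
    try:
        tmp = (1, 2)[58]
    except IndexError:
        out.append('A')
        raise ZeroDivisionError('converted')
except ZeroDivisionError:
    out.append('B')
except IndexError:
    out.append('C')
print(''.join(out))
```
AB

New ZeroDivisionError raised, caught by outer ZeroDivisionError handler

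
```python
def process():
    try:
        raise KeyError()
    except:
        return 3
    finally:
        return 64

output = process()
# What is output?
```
64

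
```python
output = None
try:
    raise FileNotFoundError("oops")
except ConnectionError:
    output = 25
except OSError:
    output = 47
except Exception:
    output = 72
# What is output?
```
47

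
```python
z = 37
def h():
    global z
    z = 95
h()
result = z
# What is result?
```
95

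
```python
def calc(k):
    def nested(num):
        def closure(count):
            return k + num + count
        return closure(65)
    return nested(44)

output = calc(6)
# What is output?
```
115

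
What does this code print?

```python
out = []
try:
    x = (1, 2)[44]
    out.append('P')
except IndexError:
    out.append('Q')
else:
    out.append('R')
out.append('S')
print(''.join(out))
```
QS

else block skipped when exception is caught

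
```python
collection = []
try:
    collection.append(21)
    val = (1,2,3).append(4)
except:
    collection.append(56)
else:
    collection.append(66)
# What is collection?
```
[21, 56]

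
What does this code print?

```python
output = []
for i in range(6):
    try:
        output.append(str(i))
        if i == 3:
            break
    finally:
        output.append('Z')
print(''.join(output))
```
0Z1Z2Z3Z

finally runs even when breaking out of loop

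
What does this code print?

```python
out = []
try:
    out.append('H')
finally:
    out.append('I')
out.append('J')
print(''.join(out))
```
HIJ

try/finally without except, no exception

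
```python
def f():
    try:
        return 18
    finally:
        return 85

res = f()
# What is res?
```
85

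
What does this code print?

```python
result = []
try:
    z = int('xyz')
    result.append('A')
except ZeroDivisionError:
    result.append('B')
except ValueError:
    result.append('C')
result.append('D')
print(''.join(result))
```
CD

ValueError is caught by its specific handler, not ZeroDivisionError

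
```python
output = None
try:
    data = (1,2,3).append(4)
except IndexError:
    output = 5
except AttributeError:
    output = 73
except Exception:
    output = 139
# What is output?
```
73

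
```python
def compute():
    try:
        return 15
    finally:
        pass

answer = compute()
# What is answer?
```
15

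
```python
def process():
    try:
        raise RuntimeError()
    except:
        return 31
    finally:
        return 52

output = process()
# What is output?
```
52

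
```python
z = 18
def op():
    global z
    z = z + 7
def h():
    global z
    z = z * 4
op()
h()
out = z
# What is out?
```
100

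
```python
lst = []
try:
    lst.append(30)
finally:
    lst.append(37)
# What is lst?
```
[30, 37]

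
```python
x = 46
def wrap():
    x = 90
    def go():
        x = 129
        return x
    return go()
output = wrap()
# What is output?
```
129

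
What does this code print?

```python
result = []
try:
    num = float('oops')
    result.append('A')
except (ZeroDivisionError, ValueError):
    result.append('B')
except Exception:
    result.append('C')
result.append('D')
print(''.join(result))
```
BD

ValueError matches tuple containing it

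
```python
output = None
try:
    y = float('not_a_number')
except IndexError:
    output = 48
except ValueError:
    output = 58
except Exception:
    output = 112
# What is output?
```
58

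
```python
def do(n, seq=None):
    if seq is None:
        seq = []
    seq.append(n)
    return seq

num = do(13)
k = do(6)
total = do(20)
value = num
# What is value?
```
[13]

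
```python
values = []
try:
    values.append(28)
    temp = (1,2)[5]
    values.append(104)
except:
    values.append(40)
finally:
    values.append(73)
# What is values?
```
[28, 40, 73]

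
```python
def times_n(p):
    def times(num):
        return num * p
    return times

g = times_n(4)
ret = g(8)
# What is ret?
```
32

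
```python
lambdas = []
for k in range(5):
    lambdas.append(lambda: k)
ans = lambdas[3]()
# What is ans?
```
4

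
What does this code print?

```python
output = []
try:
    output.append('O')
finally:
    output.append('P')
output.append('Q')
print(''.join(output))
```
OPQ

try/finally without except, no exception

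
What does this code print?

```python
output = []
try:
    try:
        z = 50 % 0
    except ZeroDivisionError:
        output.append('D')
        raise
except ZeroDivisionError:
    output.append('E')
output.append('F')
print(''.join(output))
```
DEF

raise without argument re-raises current exception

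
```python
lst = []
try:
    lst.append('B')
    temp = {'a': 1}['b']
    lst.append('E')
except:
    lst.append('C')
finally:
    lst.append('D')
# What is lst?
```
['B', 'C', 'D']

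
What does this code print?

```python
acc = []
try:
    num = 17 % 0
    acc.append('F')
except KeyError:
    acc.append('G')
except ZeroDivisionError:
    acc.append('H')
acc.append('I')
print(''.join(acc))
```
HI

ZeroDivisionError is caught by its specific handler, not KeyError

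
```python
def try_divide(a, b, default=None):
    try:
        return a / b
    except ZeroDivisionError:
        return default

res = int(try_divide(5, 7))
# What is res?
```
0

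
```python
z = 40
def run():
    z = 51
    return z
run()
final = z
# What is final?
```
40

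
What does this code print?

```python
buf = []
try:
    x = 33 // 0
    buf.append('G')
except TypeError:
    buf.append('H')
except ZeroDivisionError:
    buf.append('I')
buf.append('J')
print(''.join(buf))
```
IJ

ZeroDivisionError is caught by its specific handler, not TypeError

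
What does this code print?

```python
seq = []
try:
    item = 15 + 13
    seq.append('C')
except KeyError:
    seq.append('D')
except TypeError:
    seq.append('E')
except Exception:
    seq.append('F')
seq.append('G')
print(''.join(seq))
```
CG

No exception, try block completes normally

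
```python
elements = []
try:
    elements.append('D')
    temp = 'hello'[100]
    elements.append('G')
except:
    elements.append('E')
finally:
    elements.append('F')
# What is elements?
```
['D', 'E', 'F']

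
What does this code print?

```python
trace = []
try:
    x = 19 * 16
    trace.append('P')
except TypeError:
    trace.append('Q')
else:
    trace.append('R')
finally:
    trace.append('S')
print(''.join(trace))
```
PRS

else runs before finally when no exception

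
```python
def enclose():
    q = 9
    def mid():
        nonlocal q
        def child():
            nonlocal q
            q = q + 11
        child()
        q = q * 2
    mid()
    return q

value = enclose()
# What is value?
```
40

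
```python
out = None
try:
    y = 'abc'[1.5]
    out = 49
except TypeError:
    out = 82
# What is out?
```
82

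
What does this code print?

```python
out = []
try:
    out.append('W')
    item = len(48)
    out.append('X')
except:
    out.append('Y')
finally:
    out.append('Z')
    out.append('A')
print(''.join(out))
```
WYZA

Code before exception runs, then except, then all of finally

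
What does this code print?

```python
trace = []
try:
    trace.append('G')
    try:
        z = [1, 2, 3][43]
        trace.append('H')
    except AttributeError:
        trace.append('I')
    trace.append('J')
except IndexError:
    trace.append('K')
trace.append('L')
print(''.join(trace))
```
GKL

Inner handler doesn't match, propagates to outer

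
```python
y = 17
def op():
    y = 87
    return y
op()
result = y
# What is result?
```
17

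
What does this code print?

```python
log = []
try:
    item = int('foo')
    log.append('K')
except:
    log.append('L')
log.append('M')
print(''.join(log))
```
LM

Exception raised in try, caught by bare except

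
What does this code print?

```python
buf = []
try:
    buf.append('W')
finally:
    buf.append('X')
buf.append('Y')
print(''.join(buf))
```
WXY

try/finally without except, no exception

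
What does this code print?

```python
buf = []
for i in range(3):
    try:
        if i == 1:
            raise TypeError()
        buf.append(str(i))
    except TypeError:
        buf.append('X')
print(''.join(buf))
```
0X2

Exception on i=1 caught, loop continues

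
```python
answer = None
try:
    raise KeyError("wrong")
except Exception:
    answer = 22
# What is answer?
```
22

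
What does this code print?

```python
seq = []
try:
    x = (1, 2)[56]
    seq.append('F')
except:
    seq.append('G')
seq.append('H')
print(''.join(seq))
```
GH

Exception raised in try, caught by bare except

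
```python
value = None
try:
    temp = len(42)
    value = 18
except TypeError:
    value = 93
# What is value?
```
93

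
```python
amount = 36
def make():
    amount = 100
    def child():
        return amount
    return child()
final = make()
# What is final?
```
100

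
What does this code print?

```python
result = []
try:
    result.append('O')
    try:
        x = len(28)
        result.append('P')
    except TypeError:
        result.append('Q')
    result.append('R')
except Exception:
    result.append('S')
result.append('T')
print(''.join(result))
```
OQRT

Inner exception caught by inner handler, outer continues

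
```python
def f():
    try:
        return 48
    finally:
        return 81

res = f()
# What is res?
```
81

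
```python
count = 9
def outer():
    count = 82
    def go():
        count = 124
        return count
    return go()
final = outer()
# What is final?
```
124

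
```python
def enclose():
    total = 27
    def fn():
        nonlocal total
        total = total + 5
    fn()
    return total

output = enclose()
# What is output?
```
32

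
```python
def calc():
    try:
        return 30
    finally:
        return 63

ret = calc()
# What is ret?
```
63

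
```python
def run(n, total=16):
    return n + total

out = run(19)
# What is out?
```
35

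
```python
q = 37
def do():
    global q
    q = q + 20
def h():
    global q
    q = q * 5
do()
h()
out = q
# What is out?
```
285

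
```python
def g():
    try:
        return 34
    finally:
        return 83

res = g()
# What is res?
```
83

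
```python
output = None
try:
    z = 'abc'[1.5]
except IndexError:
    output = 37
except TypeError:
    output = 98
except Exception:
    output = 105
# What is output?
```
98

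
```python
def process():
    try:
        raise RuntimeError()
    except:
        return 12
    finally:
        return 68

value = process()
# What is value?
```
68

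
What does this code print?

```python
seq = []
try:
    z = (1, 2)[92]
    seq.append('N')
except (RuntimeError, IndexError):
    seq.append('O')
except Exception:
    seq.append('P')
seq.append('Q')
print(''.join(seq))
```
OQ

IndexError matches tuple containing it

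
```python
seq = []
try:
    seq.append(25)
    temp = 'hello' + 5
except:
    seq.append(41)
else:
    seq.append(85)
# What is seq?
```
[25, 41]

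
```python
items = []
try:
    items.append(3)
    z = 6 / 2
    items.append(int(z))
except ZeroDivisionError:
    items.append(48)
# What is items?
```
[3, 3]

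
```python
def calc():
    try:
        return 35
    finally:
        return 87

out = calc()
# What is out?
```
87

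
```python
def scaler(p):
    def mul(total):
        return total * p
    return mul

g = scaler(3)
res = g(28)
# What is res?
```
84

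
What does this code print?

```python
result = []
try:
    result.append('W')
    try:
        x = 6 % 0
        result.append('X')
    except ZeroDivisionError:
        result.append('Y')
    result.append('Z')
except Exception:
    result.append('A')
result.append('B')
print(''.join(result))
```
WYZB

Inner exception caught by inner handler, outer continues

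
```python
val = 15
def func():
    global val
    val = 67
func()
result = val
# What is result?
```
67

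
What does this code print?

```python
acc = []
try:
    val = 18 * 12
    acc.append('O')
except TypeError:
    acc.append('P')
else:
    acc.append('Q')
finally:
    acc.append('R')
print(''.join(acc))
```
OQR

else runs before finally when no exception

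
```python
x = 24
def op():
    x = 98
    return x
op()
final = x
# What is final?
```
24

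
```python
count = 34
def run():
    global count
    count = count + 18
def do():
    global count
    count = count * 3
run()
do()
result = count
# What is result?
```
156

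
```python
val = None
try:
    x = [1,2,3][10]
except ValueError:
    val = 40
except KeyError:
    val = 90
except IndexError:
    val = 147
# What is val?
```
147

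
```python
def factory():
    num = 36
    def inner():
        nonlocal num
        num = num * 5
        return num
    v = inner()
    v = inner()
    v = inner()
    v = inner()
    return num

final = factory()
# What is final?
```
22500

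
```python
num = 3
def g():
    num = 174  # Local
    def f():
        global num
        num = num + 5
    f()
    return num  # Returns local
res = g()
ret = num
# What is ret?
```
8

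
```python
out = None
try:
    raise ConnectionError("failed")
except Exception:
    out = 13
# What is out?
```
13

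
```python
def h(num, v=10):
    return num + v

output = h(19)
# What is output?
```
29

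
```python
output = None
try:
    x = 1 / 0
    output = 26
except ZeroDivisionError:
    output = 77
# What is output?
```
77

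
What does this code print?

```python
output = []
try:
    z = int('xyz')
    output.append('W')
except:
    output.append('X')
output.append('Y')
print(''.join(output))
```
XY

Exception raised in try, caught by bare except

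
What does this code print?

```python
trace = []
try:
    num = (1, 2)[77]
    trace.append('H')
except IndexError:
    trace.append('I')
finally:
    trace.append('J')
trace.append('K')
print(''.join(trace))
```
IJK

finally always runs, even after exception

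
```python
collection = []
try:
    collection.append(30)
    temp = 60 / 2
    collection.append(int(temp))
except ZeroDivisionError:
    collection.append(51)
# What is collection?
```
[30, 30]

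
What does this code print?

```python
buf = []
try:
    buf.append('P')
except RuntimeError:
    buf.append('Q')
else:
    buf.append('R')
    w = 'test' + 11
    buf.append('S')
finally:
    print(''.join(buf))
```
PR

Try succeeds, else appends 'R', TypeError in else is uncaught, finally prints before exception propagates ('S' never appended)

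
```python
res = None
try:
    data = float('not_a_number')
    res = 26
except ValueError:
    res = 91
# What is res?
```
91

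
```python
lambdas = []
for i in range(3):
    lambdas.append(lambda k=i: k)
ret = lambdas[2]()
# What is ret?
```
2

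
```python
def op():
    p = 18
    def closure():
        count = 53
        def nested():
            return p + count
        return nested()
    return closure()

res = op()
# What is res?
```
71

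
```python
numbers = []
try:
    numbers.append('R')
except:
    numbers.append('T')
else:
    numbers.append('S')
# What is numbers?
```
['R', 'S']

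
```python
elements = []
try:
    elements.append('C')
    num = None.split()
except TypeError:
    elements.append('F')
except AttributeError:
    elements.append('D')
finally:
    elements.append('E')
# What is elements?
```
['C', 'D', 'E']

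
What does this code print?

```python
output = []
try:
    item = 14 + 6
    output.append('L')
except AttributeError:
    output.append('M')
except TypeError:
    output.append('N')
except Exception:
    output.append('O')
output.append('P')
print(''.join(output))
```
LP

No exception, try block completes normally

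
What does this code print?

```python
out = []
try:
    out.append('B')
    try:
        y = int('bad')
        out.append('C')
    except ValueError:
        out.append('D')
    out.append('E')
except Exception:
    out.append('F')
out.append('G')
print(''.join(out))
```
BDEG

Inner exception caught by inner handler, outer continues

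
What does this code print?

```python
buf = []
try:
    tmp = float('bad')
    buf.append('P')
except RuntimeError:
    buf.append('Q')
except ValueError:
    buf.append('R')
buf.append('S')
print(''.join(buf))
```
RS

ValueError is caught by its specific handler, not RuntimeError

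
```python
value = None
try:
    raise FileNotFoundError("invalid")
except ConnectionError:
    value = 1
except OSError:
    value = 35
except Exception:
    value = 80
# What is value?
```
35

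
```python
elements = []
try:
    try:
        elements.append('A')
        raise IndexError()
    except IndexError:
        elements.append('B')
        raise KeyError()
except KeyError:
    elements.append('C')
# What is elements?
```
['A', 'B', 'C']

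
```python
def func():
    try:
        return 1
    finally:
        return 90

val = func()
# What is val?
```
90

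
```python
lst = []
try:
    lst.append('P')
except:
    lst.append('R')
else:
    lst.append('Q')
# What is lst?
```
['P', 'Q']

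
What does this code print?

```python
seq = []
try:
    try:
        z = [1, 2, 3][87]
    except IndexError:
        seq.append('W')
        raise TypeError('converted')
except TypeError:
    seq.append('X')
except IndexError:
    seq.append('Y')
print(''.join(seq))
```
WX

New TypeError raised, caught by outer TypeError handler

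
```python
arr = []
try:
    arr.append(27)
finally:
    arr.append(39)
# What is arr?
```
[27, 39]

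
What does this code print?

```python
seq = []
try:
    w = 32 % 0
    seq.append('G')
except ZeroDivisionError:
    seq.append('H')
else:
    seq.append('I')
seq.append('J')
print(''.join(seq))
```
HJ

else block skipped when exception is caught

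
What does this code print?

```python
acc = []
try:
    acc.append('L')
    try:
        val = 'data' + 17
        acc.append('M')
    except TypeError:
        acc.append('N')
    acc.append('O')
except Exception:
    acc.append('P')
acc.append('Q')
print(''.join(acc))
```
LNOQ

Inner exception caught by inner handler, outer continues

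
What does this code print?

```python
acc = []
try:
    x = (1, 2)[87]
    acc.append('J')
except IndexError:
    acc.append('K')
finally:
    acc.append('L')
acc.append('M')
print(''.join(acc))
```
KLM

finally always runs, even after exception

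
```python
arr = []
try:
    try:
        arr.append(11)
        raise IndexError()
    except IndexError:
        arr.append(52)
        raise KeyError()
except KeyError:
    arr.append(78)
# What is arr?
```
[11, 52, 78]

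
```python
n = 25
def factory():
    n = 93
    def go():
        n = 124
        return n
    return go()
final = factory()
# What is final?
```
124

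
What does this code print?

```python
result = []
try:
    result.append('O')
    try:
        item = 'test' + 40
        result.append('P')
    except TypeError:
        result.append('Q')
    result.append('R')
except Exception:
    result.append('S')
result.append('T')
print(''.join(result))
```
OQRT

Inner exception caught by inner handler, outer continues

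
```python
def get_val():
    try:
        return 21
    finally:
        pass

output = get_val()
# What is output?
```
21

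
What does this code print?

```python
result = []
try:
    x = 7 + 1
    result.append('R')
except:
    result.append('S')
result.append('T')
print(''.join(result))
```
RT

No exception, try block completes normally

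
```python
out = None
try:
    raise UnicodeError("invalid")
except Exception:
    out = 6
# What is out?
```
6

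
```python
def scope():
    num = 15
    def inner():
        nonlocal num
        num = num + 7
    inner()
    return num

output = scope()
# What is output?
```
22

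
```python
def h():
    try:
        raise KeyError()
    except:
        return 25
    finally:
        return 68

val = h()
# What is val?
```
68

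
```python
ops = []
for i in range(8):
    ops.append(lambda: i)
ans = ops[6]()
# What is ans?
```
7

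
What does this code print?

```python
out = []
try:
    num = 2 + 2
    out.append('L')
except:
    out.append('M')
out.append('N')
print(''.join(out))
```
LN

No exception, try block completes normally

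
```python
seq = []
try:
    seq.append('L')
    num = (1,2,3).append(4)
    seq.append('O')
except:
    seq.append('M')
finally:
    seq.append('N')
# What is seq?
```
['L', 'M', 'N']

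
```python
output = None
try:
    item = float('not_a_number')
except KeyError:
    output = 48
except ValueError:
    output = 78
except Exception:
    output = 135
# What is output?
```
78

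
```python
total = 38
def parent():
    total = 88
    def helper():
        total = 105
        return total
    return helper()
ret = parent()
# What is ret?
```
105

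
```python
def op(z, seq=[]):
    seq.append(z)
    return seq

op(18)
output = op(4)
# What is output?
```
[18, 4]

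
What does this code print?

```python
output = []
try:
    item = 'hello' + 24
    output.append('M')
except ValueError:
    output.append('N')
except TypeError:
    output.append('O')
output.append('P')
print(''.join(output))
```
OP

TypeError is caught by its specific handler, not ValueError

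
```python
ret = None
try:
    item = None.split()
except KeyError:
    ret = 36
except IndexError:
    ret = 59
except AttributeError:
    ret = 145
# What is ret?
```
145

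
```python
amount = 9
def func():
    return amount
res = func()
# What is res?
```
9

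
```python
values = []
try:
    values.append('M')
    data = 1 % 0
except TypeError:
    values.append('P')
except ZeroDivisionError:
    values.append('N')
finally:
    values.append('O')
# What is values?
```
['M', 'N', 'O']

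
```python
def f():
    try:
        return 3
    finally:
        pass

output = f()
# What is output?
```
3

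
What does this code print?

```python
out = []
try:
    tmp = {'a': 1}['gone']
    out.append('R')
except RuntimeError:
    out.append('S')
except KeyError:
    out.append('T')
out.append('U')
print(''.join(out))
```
TU

KeyError is caught by its specific handler, not RuntimeError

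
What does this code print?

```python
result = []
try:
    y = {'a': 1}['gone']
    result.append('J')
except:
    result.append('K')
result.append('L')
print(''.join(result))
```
KL

Exception raised in try, caught by bare except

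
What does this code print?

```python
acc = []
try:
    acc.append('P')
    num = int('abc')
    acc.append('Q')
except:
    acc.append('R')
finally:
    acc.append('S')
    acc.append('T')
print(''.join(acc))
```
PRST

Code before exception runs, then except, then all of finally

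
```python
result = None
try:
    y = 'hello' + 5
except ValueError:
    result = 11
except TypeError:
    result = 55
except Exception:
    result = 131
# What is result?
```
55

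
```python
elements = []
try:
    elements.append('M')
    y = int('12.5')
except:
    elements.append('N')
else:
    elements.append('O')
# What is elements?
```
['M', 'N']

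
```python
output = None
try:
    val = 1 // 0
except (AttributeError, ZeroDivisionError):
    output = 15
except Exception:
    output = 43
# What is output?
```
15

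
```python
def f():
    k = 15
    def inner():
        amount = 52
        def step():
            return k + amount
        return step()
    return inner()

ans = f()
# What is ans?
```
67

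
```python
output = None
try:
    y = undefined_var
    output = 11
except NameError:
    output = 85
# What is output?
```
85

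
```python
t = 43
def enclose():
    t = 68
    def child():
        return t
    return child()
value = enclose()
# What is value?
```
68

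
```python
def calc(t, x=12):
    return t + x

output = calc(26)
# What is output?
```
38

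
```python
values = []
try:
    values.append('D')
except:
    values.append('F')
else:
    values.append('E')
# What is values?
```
['D', 'E']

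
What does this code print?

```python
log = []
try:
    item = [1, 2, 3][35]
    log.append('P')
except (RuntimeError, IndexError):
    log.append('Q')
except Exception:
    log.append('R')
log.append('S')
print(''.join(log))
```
QS

IndexError matches tuple containing it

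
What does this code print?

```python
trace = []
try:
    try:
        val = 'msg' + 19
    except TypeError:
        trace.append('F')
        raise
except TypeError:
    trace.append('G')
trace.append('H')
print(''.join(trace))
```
FGH

raise without argument re-raises current exception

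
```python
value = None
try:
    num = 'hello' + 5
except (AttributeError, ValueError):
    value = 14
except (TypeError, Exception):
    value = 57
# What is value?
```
57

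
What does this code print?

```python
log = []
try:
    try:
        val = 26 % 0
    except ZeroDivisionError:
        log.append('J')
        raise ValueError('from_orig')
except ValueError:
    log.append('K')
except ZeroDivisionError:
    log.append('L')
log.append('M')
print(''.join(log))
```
JKM

ValueError raised and caught, original ZeroDivisionError not re-raised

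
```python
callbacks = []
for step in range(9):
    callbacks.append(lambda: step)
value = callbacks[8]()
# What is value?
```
8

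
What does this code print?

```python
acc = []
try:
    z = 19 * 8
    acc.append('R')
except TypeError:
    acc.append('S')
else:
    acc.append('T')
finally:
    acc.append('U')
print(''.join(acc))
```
RTU

else runs before finally when no exception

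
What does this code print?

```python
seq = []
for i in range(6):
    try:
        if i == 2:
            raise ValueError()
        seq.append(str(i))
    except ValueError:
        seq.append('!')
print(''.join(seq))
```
01!345

Exception on i=2 caught, loop continues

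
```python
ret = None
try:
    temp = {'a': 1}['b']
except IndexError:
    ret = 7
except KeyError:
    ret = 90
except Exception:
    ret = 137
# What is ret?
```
90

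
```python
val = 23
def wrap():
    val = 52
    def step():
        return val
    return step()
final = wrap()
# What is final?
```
52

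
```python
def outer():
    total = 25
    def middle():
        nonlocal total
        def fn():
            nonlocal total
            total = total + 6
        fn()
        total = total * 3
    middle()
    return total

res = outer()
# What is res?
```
93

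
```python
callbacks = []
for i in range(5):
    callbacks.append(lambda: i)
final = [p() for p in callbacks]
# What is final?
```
[4, 4, 4, 4, 4]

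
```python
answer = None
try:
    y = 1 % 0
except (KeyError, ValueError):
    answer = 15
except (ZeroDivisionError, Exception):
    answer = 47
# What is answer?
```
47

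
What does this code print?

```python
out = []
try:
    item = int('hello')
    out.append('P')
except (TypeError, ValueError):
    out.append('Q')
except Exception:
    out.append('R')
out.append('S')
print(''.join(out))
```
QS

ValueError matches tuple containing it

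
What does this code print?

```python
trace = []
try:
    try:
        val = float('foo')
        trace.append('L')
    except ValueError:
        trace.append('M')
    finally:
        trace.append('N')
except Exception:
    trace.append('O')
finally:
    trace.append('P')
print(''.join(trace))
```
MNP

Both finally blocks run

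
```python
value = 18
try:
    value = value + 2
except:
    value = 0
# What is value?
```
20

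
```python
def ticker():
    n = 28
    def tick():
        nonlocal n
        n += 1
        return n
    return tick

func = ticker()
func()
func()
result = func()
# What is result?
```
31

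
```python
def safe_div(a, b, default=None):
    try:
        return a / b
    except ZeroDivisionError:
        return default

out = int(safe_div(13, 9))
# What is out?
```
1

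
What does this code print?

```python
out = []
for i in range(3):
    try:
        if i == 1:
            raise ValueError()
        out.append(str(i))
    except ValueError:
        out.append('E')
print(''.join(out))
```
0E2

Exception on i=1 caught, loop continues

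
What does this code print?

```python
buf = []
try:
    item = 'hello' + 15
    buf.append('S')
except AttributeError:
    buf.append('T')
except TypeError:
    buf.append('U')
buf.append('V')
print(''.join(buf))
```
UV

TypeError is caught by its specific handler, not AttributeError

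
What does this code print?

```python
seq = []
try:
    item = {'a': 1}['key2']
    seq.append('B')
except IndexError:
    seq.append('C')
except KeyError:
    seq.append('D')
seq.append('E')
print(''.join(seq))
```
DE

KeyError is caught by its specific handler, not IndexError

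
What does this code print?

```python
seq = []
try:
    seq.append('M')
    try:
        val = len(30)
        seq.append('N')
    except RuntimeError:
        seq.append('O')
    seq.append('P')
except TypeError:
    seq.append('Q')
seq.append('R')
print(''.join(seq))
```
MQR

Inner handler doesn't match, propagates to outer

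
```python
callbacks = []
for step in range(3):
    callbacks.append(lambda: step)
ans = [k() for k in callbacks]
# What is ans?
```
[2, 2, 2]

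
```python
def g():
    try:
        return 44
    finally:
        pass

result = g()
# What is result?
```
44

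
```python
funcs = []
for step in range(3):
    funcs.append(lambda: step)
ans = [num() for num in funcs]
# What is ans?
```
[2, 2, 2]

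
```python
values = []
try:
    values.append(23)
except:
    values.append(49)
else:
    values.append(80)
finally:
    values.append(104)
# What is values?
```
[23, 80, 104]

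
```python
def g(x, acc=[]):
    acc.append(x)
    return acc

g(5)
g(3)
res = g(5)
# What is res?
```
[5, 3, 5]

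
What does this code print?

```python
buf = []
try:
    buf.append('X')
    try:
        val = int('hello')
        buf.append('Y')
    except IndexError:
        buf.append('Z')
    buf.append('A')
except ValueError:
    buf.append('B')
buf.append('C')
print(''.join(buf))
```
XBC

Inner handler doesn't match, propagates to outer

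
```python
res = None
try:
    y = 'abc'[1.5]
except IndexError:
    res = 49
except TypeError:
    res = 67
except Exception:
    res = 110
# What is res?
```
67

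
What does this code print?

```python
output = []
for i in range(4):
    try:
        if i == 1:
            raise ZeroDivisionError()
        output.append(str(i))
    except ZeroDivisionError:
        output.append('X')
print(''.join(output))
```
0X23

Exception on i=1 caught, loop continues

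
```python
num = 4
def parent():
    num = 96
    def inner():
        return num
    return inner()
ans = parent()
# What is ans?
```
96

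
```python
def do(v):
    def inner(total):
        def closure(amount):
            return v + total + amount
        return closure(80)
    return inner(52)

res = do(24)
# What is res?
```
156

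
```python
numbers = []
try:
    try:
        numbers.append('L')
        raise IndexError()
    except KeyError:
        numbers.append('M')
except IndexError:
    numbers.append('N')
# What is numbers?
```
['L', 'N']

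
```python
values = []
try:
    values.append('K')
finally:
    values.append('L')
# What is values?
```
['K', 'L']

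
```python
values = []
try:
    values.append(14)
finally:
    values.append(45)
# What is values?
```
[14, 45]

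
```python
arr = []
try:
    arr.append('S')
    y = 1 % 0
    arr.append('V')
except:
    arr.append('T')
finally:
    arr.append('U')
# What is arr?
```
['S', 'T', 'U']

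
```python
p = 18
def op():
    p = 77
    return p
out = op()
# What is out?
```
77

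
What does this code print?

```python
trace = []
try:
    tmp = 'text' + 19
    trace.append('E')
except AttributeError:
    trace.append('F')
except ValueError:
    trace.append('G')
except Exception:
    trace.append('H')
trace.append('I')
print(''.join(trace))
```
HI

TypeError not specifically caught, falls to Exception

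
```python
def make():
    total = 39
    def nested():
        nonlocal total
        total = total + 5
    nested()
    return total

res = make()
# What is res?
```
44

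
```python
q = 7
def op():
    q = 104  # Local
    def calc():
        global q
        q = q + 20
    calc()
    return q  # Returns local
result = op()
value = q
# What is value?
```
27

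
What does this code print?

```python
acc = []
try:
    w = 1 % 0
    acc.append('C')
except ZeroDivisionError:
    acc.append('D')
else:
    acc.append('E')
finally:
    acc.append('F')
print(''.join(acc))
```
DF

Exception: except runs, else skipped, finally runs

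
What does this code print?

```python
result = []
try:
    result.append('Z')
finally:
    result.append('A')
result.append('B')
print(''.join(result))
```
ZAB

try/finally without except, no exception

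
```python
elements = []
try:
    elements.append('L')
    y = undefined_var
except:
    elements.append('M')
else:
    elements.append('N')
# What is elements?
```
['L', 'M']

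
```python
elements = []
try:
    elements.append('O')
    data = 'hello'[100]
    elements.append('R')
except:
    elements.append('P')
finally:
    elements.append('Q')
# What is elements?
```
['O', 'P', 'Q']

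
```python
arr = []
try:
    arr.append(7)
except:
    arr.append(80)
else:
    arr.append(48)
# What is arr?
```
[7, 48]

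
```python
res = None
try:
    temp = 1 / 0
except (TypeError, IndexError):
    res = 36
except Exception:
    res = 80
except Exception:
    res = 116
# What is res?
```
80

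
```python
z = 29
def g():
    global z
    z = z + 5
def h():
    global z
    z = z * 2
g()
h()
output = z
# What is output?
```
68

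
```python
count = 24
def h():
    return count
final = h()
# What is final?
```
24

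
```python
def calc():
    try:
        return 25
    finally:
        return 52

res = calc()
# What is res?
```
52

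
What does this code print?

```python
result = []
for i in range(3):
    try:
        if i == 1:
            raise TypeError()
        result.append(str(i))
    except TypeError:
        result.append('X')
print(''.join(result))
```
0X2

Exception on i=1 caught, loop continues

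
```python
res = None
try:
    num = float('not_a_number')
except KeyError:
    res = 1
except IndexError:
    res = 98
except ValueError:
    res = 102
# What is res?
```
102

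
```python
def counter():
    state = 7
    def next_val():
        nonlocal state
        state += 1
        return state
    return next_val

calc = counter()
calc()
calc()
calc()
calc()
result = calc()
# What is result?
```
12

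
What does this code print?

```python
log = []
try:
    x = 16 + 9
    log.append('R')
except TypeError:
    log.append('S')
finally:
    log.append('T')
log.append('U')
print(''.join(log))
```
RTU

finally runs after normal execution too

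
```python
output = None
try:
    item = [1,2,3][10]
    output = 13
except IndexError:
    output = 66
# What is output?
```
66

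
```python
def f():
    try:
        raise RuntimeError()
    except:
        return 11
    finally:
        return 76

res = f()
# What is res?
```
76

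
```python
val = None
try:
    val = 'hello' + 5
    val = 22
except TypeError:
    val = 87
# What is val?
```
87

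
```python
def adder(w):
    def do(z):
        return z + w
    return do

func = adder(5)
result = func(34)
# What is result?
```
39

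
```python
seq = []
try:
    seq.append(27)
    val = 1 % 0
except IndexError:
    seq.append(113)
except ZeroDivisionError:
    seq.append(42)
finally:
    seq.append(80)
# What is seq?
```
[27, 42, 80]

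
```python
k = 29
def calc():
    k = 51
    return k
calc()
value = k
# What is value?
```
29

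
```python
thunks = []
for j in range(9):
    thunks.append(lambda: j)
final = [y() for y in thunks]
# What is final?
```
[8, 8, 8, 8, 8, 8, 8, 8, 8]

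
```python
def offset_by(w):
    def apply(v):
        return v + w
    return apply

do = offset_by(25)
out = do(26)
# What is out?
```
51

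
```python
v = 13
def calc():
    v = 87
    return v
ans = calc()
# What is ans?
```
87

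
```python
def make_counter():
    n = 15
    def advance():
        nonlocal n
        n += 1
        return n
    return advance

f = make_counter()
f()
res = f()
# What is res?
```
17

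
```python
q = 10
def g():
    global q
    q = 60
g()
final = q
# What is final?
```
60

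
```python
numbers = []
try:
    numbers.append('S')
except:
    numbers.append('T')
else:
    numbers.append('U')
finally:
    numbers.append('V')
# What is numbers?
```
['S', 'U', 'V']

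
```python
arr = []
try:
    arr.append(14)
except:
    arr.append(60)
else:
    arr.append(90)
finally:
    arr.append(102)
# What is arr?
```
[14, 90, 102]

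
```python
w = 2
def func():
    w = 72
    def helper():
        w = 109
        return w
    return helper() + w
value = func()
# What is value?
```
181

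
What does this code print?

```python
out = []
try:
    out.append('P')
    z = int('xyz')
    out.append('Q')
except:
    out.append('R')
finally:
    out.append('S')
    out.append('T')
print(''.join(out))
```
PRST

Code before exception runs, then except, then all of finally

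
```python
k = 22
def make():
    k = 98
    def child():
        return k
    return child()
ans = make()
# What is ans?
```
98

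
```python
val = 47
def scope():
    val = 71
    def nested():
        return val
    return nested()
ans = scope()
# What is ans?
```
71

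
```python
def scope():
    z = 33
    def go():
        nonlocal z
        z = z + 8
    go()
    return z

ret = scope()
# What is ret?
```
41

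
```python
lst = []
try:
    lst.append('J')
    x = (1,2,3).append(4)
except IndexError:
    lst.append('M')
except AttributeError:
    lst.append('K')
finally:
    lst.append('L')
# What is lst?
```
['J', 'K', 'L']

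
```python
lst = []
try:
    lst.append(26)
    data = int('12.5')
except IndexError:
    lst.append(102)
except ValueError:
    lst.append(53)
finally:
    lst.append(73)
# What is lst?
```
[26, 53, 73]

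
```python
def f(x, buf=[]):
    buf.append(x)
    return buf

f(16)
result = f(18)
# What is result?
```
[16, 18]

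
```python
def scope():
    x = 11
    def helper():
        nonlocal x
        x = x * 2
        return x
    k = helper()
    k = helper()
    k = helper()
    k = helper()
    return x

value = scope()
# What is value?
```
176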